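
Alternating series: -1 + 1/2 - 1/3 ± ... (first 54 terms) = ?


S = -1 + 1/2 - 1/3 + 1/4 - 1/5 + 1/6 - 1/7 + 1/8 ± ...
= -0.684
(Full series converges to -ln(2) ≈ -0.6931)

S_54 = -0.684


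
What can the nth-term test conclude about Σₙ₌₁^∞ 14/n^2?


lim(n→∞) 14/n^2 = 0
lim aₙ = 0 → nth-term test is INCONCLUSIVE
(Need other tests; this is actually a convergent p-series with p=2 > 1)

Inconclusive (lim aₙ = 0; need another test)


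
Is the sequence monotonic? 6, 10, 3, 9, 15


Differences: 4, -7, 6, 6
Difference at position 1 is +4 (> 0) but position 2 is -7 (< 0) — sequence both rises and falls
→ NOT monotonic

Not monotonic


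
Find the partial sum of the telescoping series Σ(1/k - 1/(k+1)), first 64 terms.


Telescoping: adjacent terms cancel.
= 1/1 - 1/65
= 1 - 1/65 = 64/65

Sum = 64/65


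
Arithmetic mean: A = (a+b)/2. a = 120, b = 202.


AM = (120 + 202)/2 = 322/2 = 161

AM = 161


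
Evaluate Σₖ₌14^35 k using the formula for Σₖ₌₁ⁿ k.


Σₖ₌14^35 k = Σₖ₌₁^35 k − Σₖ₌₁^13 k
= 35·36/2 − 13·14/2
= 630 − 91 = 539

Σk = 539


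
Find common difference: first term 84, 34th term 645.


d = (aₙ - a₁)/(n-1)
= (645 - 84)/(34-1)
= 561/33 = 17

d = 17


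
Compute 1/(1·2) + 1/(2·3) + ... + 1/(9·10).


1/(k(k+1)) = 1/k - 1/(k+1) (partial fractions)
Telescoping: Σ = 1 - 1/10 = 9/10

Sum = 9/10


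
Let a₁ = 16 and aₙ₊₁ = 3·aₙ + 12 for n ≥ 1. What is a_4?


Computing step by step:
a_1 = 16
a_2 = 60
a_3 = 192
a_4 = 588


a_4 = 588


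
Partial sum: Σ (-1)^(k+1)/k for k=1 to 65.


S = 1 - 1/2 + 1/3 - 1/4 + 1/5 - 1/6 + 1/7 - 1/8 ± ...
= 0.7008
(Full series converges to +ln(2) ≈ +0.6931)

S_65 = 0.7008


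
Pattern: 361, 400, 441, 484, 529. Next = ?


Pattern: perfect squares: n²
Terms: 361, 400, 441, 484, 529
Next term = 576

Next term = 576


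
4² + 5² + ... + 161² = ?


Σₖ₌4^161 k² = Σₖ₌₁^161 k² − Σₖ₌₁^3 k²
= 161·162·323/6 − 3·4·7/6
= 1404081 − 14 = 1404067

Σk² = 1404067


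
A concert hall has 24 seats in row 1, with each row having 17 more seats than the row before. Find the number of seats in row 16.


aₙ = a₁ + (n-1)d
= 24 + (16-1)×17
= 24 + 255
= 279

a_16 = 279


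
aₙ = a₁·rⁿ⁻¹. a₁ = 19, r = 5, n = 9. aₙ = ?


aₙ = a₁·r^(n-1)
= 19×5^8
= 19×390625
= 7421875

a_9 = 7421875


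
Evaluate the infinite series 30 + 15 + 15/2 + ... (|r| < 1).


S∞ = a₁/(1-r) = 30/(1 - 1/2)
= 30/(1/2)
= 60

S∞ = 60


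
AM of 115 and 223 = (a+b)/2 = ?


AM = (115 + 223)/2 = 338/2 = 169

AM = 169


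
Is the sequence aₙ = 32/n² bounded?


a₁ = 32, a₂ = 32/4, a₃ = 32/9, ...
0 < aₙ ≤ 32 for all n ≥ 1
The sequence IS bounded

Bounded (0 < aₙ ≤ 32)


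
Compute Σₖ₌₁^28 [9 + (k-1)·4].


aₙ = 9 + (28-1)×4 = 117
Sₙ = n(a₁+aₙ)/2 = 28×(9+117)/2
= 28×126/2 = 1764

S_28 = 1764


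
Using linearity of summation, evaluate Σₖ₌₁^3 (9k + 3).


Σ(9k+3) = 9·Σk + 3·n
= 9·6 + 3·3
= 54 + 9 = 63

Σ = 63


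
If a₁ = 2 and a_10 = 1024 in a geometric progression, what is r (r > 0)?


r^(n-1) = aₙ/a₁
r^9 = 1024/2 = 512
r = 512^(1/9)
= 2

r = 2


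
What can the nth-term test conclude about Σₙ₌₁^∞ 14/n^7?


lim(n→∞) 14/n^7 = 0
lim aₙ = 0 → nth-term test is INCONCLUSIVE
(Need other tests; this is actually a convergent p-series with p=7 > 1)

Inconclusive (lim aₙ = 0; need another test)


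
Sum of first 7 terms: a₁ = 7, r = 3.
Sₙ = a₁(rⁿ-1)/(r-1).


Sₙ = 7×(3^7 - 1)/(3 - 1)
= 7×(2187 - 1)/2
= 7×2186/2
= 7651

S_7 = 7651


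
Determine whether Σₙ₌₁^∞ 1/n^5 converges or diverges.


p-series test: Σ c/n^p converges if p > 1, diverges if p ≤ 1 (constant c > 0 doesn't affect convergence).
p = 5
5 > 1 → CONVERGES

Converges (p = 5 > 1)


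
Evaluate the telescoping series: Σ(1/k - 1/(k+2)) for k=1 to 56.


Telescoping with gap 2: two head and two tail terms survive.
= (1 + 1/2) - (1/57 + 1/58)
= 3/2 - 1/57 - 1/58 = 2422/1653

Sum = 2422/1653


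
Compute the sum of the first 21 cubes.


n(n+1)/2 = 21×22/2 = 231
Σk³ = 231² = 53361

Σk³ = 53361


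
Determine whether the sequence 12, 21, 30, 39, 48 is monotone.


Differences: 9, 9, 9, 9
All differences > 0 → strictly INCREASING

Monotonically increasing


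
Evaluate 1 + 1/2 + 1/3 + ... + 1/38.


H_38 = 1/1 + 1/2 + 1/3 + ... + 1/38
= 2053580969474233/485721041551200
≈ 4.2279

H_38 = 2053580969474233/485721041551200 ≈ 4.2279


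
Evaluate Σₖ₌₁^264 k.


n(n+1)/2 = 264×265/2 = 69960/2 = 34980

Σk = 34980


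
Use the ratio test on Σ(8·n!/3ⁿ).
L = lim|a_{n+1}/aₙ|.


aₙ = 8·n!/3^n
a_{n+1}/aₙ = (n+1)!/3^(n+1) × 3^n/n!  (constant 8 cancels)
= (n+1)/3
L = lim(n→∞) (n+1)/3 = ∞
L > 1 → series DIVERGES

Diverges (ratio test: L = ∞ > 1)


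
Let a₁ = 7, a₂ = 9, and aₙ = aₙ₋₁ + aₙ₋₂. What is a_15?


Computing iteratively: 7, 9, 16, 25, 41, 66, 107, 173, 280, 453, 733, 1186, ...
a_15 = 5024

a_15 = 5024


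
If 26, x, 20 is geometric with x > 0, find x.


GM = √(26×20) = √520 = 22.8035

GM = 22.8035


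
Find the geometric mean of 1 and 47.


GM = √(1×47) = √47 = 6.8557

GM = 6.8557


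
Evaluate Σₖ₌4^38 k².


Σₖ₌4^38 k² = Σₖ₌₁^38 k² − Σₖ₌₁^3 k²
= 38·39·77/6 − 3·4·7/6
= 19019 − 14 = 19005

Σk² = 19005


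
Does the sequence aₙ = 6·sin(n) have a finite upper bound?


For all n, -1 ≤ sin(n) ≤ 1, so -6 ≤ 6·sin(n) ≤ 6
Lower bound: -6, Upper bound: 6
The sequence IS bounded

Bounded (-6 ≤ aₙ ≤ 6)


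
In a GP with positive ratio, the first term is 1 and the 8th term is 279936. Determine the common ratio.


r^(n-1) = aₙ/a₁
r^7 = 279936/1 = 279936
r = 279936^(1/7)
= 6

r = 6


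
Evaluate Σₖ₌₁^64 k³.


n(n+1)/2 = 64×65/2 = 2080
Σk³ = 2080² = 4326400

Σk³ = 4326400


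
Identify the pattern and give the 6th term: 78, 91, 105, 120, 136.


Pattern: triangular numbers: n(n+1)/2
Terms: 78, 91, 105, 120, 136
Next term = 153

Next term = 153


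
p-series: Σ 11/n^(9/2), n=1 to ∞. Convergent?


p-series test: Σ c/n^p converges if p > 1, diverges if p ≤ 1 (constant c > 0 doesn't affect convergence).
p = 9/2
9/2 > 1 → CONVERGES

Converges (p = 9/2 > 1)


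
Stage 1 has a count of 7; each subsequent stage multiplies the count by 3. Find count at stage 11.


aₙ = a₁·r^(n-1)
= 7×3^10
= 7×59049
= 413343

a_11 = 413343


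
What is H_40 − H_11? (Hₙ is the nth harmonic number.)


Σₖ₌12^40 1/k = 1/12 + 1/13 + 1/14 + ... + 1/40
= 960709218673469/763275922437600
≈ 1.2587

Sum = 960709218673469/763275922437600 ≈ 1.2587


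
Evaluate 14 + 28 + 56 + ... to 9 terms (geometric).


Sₙ = 14×(2^9 - 1)/(2 - 1)
= 14×(512 - 1)/1
= 14×511/1
= 7154

S_9 = 7154


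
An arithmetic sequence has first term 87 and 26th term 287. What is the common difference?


d = (aₙ - a₁)/(n-1)
= (287 - 87)/(26-1)
= 200/25 = 8

d = 8


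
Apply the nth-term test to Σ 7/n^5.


lim(n→∞) 7/n^5 = 0
lim aₙ = 0 → nth-term test is INCONCLUSIVE
(Need other tests; this is actually a convergent p-series with p=5 > 1)

Inconclusive (lim aₙ = 0; need another test)


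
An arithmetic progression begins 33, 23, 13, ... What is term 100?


aₙ = a₁ + (n-1)d
= 33 + (100-1)×-10
= 33 - 990
= -957

a_100 = -957


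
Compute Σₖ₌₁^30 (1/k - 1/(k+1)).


Telescoping: adjacent terms cancel.
= 1/1 - 1/31
= 1 - 1/31 = 30/31

Sum = 30/31


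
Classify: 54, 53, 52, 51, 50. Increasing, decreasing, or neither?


Differences: -1, -1, -1, -1
All differences < 0 → strictly DECREASING

Monotonically decreasing


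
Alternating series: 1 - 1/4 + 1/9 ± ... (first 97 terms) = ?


S = 1 - 1/4 + 1/9 - 1/16 + 1/25 - 1/36 + 1/49 - 1/64 ± ...
= 0.8225
(Full series converges to +π²/12 ≈ +0.8225)

S_97 = 0.8225


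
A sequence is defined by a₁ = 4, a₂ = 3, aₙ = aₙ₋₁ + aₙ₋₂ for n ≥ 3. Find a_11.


Computing iteratively: 4, 3, 7, 10, 17, 27, 44, 71, 115, 186, 301
a_11 = 301

a_11 = 301


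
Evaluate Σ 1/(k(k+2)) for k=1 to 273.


1/(k(k+2)) = (1/2)·(1/k - 1/(k+2)) (partial fractions)
Telescoping: Σ = (1/2)·(1 + 1/2 - 1/274 - 1/275) = 28119/37675

Sum = 28119/37675


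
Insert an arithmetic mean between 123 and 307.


AM = (123 + 307)/2 = 430/2 = 215

AM = 215


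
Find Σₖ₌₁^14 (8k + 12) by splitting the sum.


Σ(8k+12) = 8·Σk + 12·n
= 8·105 + 12·14
= 840 + 168 = 1008

Σ = 1008


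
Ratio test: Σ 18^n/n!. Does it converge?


aₙ = 18^n/n!
a_{n+1}/aₙ = 18^(n+1)/(n+1)! × n!/18^n
= 18/(n+1)
L = lim(n→∞) 18/(n+1) = 0
L < 1 → series CONVERGES

Converges (ratio test: L = 0 < 1)


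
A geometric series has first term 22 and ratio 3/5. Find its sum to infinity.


S∞ = a₁/(1-r) = 22/(1 - 3/5)
= 22/(2/5)
= 55

S∞ = 55


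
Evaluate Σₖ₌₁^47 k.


n(n+1)/2 = 47×48/2 = 2256/2 = 1128

Σk = 1128


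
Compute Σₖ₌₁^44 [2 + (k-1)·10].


aₙ = 2 + (44-1)×10 = 432
Sₙ = n(a₁+aₙ)/2 = 44×(2+432)/2
= 44×434/2 = 9548

S_44 = 9548


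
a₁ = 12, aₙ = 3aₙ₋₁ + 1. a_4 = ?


Computing step by step:
a_1 = 12
a_2 = 37
a_3 = 112
a_4 = 337


a_4 = 337


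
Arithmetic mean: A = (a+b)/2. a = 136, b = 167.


AM = (136 + 167)/2 = 303/2 = 151.5

AM = 151.5


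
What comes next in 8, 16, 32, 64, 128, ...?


Pattern: powers of 2: 2ⁿ
Terms: 8, 16, 32, 64, 128
Next term = 256

Next term = 256


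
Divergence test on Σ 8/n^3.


lim(n→∞) 8/n^3 = 0
lim aₙ = 0 → nth-term test is INCONCLUSIVE
(Need other tests; this is actually a convergent p-series with p=3 > 1)

Inconclusive (lim aₙ = 0; need another test)


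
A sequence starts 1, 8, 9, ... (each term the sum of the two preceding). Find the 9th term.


Computing iteratively: 1, 8, 9, 17, 26, 43, 69, 112, 181
a_9 = 181

a_9 = 181


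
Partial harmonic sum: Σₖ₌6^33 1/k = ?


Σₖ₌6^33 1/k = 1/6 + 1/7 + 1/8 + ... + 1/33
= 23701413189829/13127595717600
≈ 1.8055

Sum = 23701413189829/13127595717600 ≈ 1.8055


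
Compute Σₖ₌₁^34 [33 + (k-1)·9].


aₙ = 33 + (34-1)×9 = 330
Sₙ = n(a₁+aₙ)/2 = 34×(33+330)/2
= 34×363/2 = 6171

S_34 = 6171


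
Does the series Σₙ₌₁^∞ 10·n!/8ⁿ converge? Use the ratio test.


aₙ = 10·n!/8^n
a_{n+1}/aₙ = (n+1)!/8^(n+1) × 8^n/n!  (constant 10 cancels)
= (n+1)/8
L = lim(n→∞) (n+1)/8 = ∞
L > 1 → series DIVERGES

Diverges (ratio test: L = ∞ > 1)


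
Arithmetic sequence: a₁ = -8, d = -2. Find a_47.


aₙ = a₁ + (n-1)d
= -8 + (47-1)×-2
= -8 - 92
= -100

a_47 = -100


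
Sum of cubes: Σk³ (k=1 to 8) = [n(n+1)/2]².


n(n+1)/2 = 8×9/2 = 36
Σk³ = 36² = 1296

Σk³ = 1296


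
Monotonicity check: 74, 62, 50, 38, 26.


Differences: -12, -12, -12, -12
All differences < 0 → strictly DECREASING

Monotonically decreasing


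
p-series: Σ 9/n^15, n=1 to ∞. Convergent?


p-series test: Σ c/n^p converges if p > 1, diverges if p ≤ 1 (constant c > 0 doesn't affect convergence).
p = 15
15 > 1 → CONVERGES

Converges (p = 15 > 1)


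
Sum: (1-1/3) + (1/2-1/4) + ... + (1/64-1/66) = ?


Telescoping with gap 2: two head and two tail terms survive.
= (1 + 1/2) - (1/65 + 1/66)
= 3/2 - 1/65 - 1/66 = 3152/2145

Sum = 3152/2145


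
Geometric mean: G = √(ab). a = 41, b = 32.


GM = √(41×32) = √1312 = 36.2215

GM = 36.2215


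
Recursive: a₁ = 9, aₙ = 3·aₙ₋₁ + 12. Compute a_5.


Computing step by step:
a_1 = 9
a_2 = 39
a_3 = 129
a_4 = 399
a_5 = 1209


a_5 = 1209


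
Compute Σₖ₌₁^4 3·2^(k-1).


Sₙ = 3×(2^4 - 1)/(2 - 1)
= 3×(16 - 1)/1
= 3×15/1
= 45

S_4 = 45


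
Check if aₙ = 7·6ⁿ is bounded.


aₙ = 7·6ⁿ → as n→∞, aₙ→∞ (since base 6 > 1)
No finite upper bound exists
The sequence is UNBOUNDED

Unbounded (aₙ → ∞ as n → ∞)


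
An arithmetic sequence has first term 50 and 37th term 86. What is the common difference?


d = (aₙ - a₁)/(n-1)
= (86 - 50)/(37-1)
= 36/36 = 1

d = 1


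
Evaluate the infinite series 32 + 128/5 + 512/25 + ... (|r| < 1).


S∞ = a₁/(1-r) = 32/(1 - 4/5)
= 32/(1/5)
= 160

S∞ = 160


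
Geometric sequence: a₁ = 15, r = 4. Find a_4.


aₙ = a₁·r^(n-1)
= 15×4^3
= 15×64
= 960

a_4 = 960


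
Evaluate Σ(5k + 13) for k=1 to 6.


Σ(5k+13) = 5·Σk + 13·n
= 5·21 + 13·6
= 105 + 78 = 183

Σ = 183


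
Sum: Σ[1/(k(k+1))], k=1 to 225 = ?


1/(k(k+1)) = 1/k - 1/(k+1) (partial fractions)
Telescoping: Σ = 1 - 1/226 = 225/226

Sum = 225/226


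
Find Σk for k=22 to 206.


Σₖ₌22^206 k = Σₖ₌₁^206 k − Σₖ₌₁^21 k
= 206·207/2 − 21·22/2
= 21321 − 231 = 21090

Σk = 21090


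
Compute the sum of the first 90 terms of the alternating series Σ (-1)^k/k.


S = -1 + 1/2 - 1/3 + 1/4 - 1/5 + 1/6 - 1/7 + 1/8 ± ...
= -0.6876
(Full series converges to -ln(2) ≈ -0.6931)

S_90 = -0.6876


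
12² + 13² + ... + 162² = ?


Σₖ₌12^162 k² = Σₖ₌₁^162 k² − Σₖ₌₁^11 k²
= 162·163·325/6 − 11·12·23/6
= 1430325 − 506 = 1429819

Σk² = 1429819


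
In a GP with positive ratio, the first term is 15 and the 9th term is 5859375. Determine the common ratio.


r^(n-1) = aₙ/a₁
r^8 = 5859375/15 = 390625
r = 390625^(1/8)
= ±5; taking r > 0 gives r = 5

r = 5


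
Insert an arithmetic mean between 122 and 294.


AM = (122 + 294)/2 = 416/2 = 208

AM = 208


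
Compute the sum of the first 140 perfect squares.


n = 140
n(n+1)(2n+1)/6 = 140×141×281/6
= 5546940/6 = 924490

Σk² = 924490


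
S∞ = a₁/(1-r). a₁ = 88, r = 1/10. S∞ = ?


S∞ = a₁/(1-r) = 88/(1 - 1/10)
= 88/(9/10)
= 880/9

S∞ = 880/9


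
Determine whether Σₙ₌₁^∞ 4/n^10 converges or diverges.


p-series test: Σ c/n^p converges if p > 1, diverges if p ≤ 1 (constant c > 0 doesn't affect convergence).
p = 10
10 > 1 → CONVERGES

Converges (p = 10 > 1)


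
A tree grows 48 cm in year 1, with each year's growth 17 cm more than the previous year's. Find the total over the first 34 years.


aₙ = 48 + (34-1)×17 = 609
Sₙ = n(a₁+aₙ)/2 = 34×(48+609)/2
= 34×657/2 = 11169

S_34 = 11169


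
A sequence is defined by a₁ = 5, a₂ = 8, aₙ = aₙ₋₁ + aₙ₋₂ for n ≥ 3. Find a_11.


Computing iteratively: 5, 8, 13, 21, 34, 55, 89, 144, 233, 377, 610
a_11 = 610

a_11 = 610


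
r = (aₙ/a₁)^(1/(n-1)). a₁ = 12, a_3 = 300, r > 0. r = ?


r^(n-1) = aₙ/a₁
r^2 = 300/12 = 25
r = 25^(1/2)
= ±5; taking r > 0 gives r = 5

r = 5


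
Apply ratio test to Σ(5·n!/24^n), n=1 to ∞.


aₙ = 5·n!/24^n
a_{n+1}/aₙ = (n+1)!/24^(n+1) × 24^n/n!  (constant 5 cancels)
= (n+1)/24
L = lim(n→∞) (n+1)/24 = ∞
L > 1 → series DIVERGES

Diverges (ratio test: L = ∞ > 1)


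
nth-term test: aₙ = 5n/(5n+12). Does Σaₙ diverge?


lim(n→∞) 5n/(5n+12) = 5/5 = 1  (divide numerator and denominator by n)
lim aₙ = 1 ≠ 0 → series DIVERGES

Diverges (lim aₙ = 1 ≠ 0)


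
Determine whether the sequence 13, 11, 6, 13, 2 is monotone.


Differences: -2, -5, 7, -11
Difference at position 3 is +7 (> 0) but position 1 is -2 (< 0) — sequence both rises and falls
→ NOT monotonic

Not monotonic


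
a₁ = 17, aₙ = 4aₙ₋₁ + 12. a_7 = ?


Computing step by step:
a_1 = 17
a_2 = 80
a_3 = 332
a_4 = 1340
a_5 = 5372
a_6 = 21500
a_7 = 86012


a_7 = 86012


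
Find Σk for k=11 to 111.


Σₖ₌11^111 k = Σₖ₌₁^111 k − Σₖ₌₁^10 k
= 111·112/2 − 10·11/2
= 6216 − 55 = 6161

Σk = 6161


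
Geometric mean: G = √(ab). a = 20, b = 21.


GM = √(20×21) = √420 = 20.4939

GM = 20.4939


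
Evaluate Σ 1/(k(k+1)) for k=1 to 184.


1/(k(k+1)) = 1/k - 1/(k+1) (partial fractions)
Telescoping: Σ = 1 - 1/185 = 184/185

Sum = 184/185


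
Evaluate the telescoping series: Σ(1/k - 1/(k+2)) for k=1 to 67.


Telescoping with gap 2: two head and two tail terms survive.
= (1 + 1/2) - (1/68 + 1/69)
= 3/2 - 1/68 - 1/69 = 6901/4692

Sum = 6901/4692


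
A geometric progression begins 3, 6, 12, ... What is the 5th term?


aₙ = a₁·r^(n-1)
= 3×2^4
= 3×16
= 48

a_5 = 48


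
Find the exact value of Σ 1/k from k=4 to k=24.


Σₖ₌4^24 1/k = 1/4 + 1/5 + 1/6 + ... + 1/24
= 693417203/356948592
≈ 1.9426

Sum = 693417203/356948592 ≈ 1.9426


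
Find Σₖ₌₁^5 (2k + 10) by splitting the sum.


Σ(2k+10) = 2·Σk + 10·n
= 2·15 + 10·5
= 30 + 50 = 80

Σ = 80


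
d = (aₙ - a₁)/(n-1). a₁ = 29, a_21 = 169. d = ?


d = (aₙ - a₁)/(n-1)
= (169 - 29)/(21-1)
= 140/20 = 7

d = 7


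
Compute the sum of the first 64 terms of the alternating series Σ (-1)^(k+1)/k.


S = 1 - 1/2 + 1/3 - 1/4 + 1/5 - 1/6 + 1/7 - 1/8 ± ...
= 0.6854
(Full series converges to +ln(2) ≈ +0.6931)

S_64 = 0.6854


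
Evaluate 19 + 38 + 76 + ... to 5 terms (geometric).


Sₙ = 19×(2^5 - 1)/(2 - 1)
= 19×(32 - 1)/1
= 19×31/1
= 589

S_5 = 589


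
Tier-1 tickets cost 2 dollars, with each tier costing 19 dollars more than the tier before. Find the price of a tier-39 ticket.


aₙ = a₁ + (n-1)d
= 2 + (39-1)×19
= 2 + 722
= 724

a_39 = 724


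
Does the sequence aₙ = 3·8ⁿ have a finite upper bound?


aₙ = 3·8ⁿ → as n→∞, aₙ→∞ (since base 8 > 1)
No finite upper bound exists
The sequence is UNBOUNDED

Unbounded (aₙ → ∞ as n → ∞)


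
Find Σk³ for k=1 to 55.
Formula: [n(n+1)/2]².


n(n+1)/2 = 55×56/2 = 1540
Σk³ = 1540² = 2371600

Σk³ = 2371600


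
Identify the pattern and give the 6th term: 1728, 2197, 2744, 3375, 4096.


Pattern: perfect cubes: n³
Terms: 1728, 2197, 2744, 3375, 4096
Next term = 4913

Next term = 4913


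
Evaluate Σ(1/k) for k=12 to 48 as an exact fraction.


Σₖ₌12^48 1/k = 1/12 + 1/13 + 1/14 + ... + 1/48
= 637039513112986425173/442720643463713815200
≈ 1.4389

Sum = 637039513112986425173/442720643463713815200 ≈ 1.4389


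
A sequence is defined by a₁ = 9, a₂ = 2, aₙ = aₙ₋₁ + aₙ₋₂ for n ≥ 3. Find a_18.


Computing iteratively: 9, 2, 11, 13, 24, 37, 61, 98, 159, 257, 416, 673, ...
a_18 = 12077

a_18 = 12077


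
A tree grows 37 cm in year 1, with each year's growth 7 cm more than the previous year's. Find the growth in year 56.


aₙ = a₁ + (n-1)d
= 37 + (56-1)×7
= 37 + 385
= 422

a_56 = 422


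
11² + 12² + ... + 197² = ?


Σₖ₌11^197 k² = Σₖ₌₁^197 k² − Σₖ₌₁^10 k²
= 197·198·395/6 − 10·11·21/6
= 2567895 − 385 = 2567510

Σk² = 2567510


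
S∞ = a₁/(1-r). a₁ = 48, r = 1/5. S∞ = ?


S∞ = a₁/(1-r) = 48/(1 - 1/5)
= 48/(4/5)
= 60

S∞ = 60


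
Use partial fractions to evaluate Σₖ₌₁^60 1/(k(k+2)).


1/(k(k+2)) = (1/2)·(1/k - 1/(k+2)) (partial fractions)
Telescoping: Σ = (1/2)·(1 + 1/2 - 1/61 - 1/62) = 2775/3782

Sum = 2775/3782


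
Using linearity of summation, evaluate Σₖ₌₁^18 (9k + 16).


Σ(9k+16) = 9·Σk + 16·n
= 9·171 + 16·18
= 1539 + 288 = 1827

Σ = 1827


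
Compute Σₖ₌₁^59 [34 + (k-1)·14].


aₙ = 34 + (59-1)×14 = 846
Sₙ = n(a₁+aₙ)/2 = 59×(34+846)/2
= 59×880/2 = 25960

S_59 = 25960


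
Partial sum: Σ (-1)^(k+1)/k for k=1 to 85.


S = 1 - 1/2 + 1/3 - 1/4 + 1/5 - 1/6 + 1/7 - 1/8 ± ...
= 0.699
(Full series converges to +ln(2) ≈ +0.6931)

S_85 = 0.699


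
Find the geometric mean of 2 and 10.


GM = √(2×10) = √20 = 4.4721

GM = 4.4721


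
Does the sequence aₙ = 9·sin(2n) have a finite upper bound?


For all n, -1 ≤ sin(2n) ≤ 1, so -9 ≤ 9·sin(2n) ≤ 9
Lower bound: -9, Upper bound: 9
The sequence IS bounded

Bounded (-9 ≤ aₙ ≤ 9)


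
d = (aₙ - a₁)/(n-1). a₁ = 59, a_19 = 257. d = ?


d = (aₙ - a₁)/(n-1)
= (257 - 59)/(19-1)
= 198/18 = 11

d = 11


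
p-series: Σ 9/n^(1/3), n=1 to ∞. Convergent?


p-series test: Σ c/n^p converges if p > 1, diverges if p ≤ 1 (constant c > 0 doesn't affect convergence).
p = 1/3
1/3 ≤ 1 → DIVERGES

Diverges (p = 1/3 ≤ 1)


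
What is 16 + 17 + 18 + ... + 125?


Σₖ₌16^125 k = Σₖ₌₁^125 k − Σₖ₌₁^15 k
= 125·126/2 − 15·16/2
= 7875 − 120 = 7755

Σk = 7755


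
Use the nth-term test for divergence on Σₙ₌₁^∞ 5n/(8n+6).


lim(n→∞) 5n/(8n+6) = 5/8 = 5/8  (divide numerator and denominator by n)
lim aₙ = 5/8 ≠ 0 → series DIVERGES

Diverges (lim aₙ = 5/8 ≠ 0)


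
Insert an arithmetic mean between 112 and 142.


AM = (112 + 142)/2 = 254/2 = 127

AM = 127


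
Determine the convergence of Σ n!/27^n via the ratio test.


aₙ = n!/27^n
a_{n+1}/aₙ = (n+1)!/27^(n+1) × 27^n/n!
= (n+1)/27
L = lim(n→∞) (n+1)/27 = ∞
L > 1 → series DIVERGES

Diverges (ratio test: L = ∞ > 1)


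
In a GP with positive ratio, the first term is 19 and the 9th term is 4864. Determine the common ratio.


r^(n-1) = aₙ/a₁
r^8 = 4864/19 = 256
r = 256^(1/8)
= ±2; taking r > 0 gives r = 2

r = 2


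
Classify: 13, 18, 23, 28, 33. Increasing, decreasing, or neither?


Differences: 5, 5, 5, 5
All differences > 0 → strictly INCREASING

Monotonically increasing


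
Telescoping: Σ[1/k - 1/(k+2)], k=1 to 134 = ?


Telescoping with gap 2: two head and two tail terms survive.
= (1 + 1/2) - (1/135 + 1/136)
= 3/2 - 1/135 - 1/136 = 27269/18360

Sum = 27269/18360


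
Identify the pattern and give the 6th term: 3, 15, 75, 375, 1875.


Pattern: geometric (r=5)
Terms: 3, 15, 75, 375, 1875
Next term = 9375

Next term = 9375


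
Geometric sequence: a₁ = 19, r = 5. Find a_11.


aₙ = a₁·r^(n-1)
= 19×5^10
= 19×9765625
= 185546875

a_11 = 185546875


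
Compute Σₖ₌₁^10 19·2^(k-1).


Sₙ = 19×(2^10 - 1)/(2 - 1)
= 19×(1024 - 1)/1
= 19×1023/1
= 19437

S_10 = 19437


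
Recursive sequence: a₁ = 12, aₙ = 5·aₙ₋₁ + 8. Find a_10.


Computing step by step:
a_1 = 12
a_2 = 68
a_3 = 348
a_4 = 1748
a_5 = 8748
a_6 = 43748
a_7 = 218748
a_8 = 1093748
a_9 = 5468748
a_10 = 27343748


a_10 = 27343748


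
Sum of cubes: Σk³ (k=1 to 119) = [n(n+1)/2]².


n(n+1)/2 = 119×120/2 = 7140
Σk³ = 7140² = 50979600

Σk³ = 50979600


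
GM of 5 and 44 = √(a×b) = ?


GM = √(5×44) = √220 = 14.8324

GM = 14.8324


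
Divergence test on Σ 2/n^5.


lim(n→∞) 2/n^5 = 0
lim aₙ = 0 → nth-term test is INCONCLUSIVE
(Need other tests; this is actually a convergent p-series with p=5 > 1)

Inconclusive (lim aₙ = 0; need another test)


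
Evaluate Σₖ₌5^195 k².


Σₖ₌5^195 k² = Σₖ₌₁^195 k² − Σₖ₌₁^4 k²
= 195·196·391/6 − 4·5·9/6
= 2490670 − 30 = 2490640

Σk² = 2490640


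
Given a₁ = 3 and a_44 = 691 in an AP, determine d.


d = (aₙ - a₁)/(n-1)
= (691 - 3)/(44-1)
= 688/43 = 16

d = 16


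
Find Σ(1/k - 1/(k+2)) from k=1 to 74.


Telescoping with gap 2: two head and two tail terms survive.
= (1 + 1/2) - (1/75 + 1/76)
= 3/2 - 1/75 - 1/76 = 8399/5700

Sum = 8399/5700


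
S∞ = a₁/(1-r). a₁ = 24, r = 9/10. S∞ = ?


S∞ = a₁/(1-r) = 24/(1 - 9/10)
= 24/(1/10)
= 240

S∞ = 240


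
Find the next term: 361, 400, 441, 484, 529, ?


Pattern: perfect squares: n²
Terms: 361, 400, 441, 484, 529
Next term = 576

Next term = 576


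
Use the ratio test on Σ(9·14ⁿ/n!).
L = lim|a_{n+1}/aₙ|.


aₙ = 9·14^n/n!
a_{n+1}/aₙ = 14^(n+1)/(n+1)! × n!/14^n  (constant 9 cancels)
= 14/(n+1)
L = lim(n→∞) 14/(n+1) = 0
L < 1 → series CONVERGES

Converges (ratio test: L = 0 < 1)


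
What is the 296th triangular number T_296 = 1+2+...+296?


n(n+1)/2 = 296×297/2 = 87912/2 = 43956

Σk = 43956


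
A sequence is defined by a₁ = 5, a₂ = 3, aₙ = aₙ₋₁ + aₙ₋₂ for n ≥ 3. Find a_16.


Computing iteratively: 5, 3, 8, 11, 19, 30, 49, 79, 128, 207, 335, 542, ...
a_16 = 3715

a_16 = 3715


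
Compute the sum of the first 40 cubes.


n(n+1)/2 = 40×41/2 = 820
Σk³ = 820² = 672400

Σk³ = 672400


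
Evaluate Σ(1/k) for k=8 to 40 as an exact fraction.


Σₖ₌8^40 1/k = 1/8 + 1/9 + 1/10 + ... + 1/40
= 116967587024539/69388720221600
≈ 1.6857

Sum = 116967587024539/69388720221600 ≈ 1.6857


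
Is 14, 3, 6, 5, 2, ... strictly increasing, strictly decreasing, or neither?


Differences: -11, 3, -1, -3
Difference at position 2 is +3 (> 0) but position 1 is -11 (< 0) — sequence both rises and falls
→ NOT monotonic

Not monotonic


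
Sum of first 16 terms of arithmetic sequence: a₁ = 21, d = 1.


aₙ = 21 + (16-1)×1 = 36
Sₙ = n(a₁+aₙ)/2 = 16×(21+36)/2
= 16×57/2 = 456

S_16 = 456


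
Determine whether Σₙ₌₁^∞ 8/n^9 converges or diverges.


p-series test: Σ c/n^p converges if p > 1, diverges if p ≤ 1 (constant c > 0 doesn't affect convergence).
p = 9
9 > 1 → CONVERGES

Converges (p = 9 > 1)


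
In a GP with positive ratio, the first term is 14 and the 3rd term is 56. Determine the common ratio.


r^(n-1) = aₙ/a₁
r^2 = 56/14 = 4
r = 4^(1/2)
= ±2; taking r > 0 gives r = 2

r = 2


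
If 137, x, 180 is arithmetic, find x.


AM = (137 + 180)/2 = 317/2 = 158.5

AM = 158.5


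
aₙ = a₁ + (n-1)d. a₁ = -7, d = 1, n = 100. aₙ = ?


aₙ = a₁ + (n-1)d
= -7 + (100-1)×1
= -7 + 99
= 92

a_100 = 92


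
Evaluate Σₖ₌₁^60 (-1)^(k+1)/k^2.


S = 1 - 1/4 + 1/9 - 1/16 + 1/25 - 1/36 + 1/49 - 1/64 ± ...
= 0.8223
(Full series converges to +π²/12 ≈ +0.8225)

S_60 = 0.8223


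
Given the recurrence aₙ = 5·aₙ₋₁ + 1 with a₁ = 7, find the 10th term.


Computing step by step:
a_1 = 7
a_2 = 36
a_3 = 181
a_4 = 906
a_5 = 4531
a_6 = 22656
a_7 = 113281
a_8 = 566406
a_9 = 2832031
a_10 = 14160156


a_10 = 14160156


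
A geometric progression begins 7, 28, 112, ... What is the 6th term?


aₙ = a₁·r^(n-1)
= 7×4^5
= 7×1024
= 7168

a_6 = 7168


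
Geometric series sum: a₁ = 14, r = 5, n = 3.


Sₙ = 14×(5^3 - 1)/(5 - 1)
= 14×(125 - 1)/4
= 14×124/4
= 434

S_3 = 434


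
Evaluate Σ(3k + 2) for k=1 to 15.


Σ(3k+2) = 3·Σk + 2·n
= 3·120 + 2·15
= 360 + 30 = 390

Σ = 390


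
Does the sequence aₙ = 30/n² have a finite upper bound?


a₁ = 30, a₂ = 30/4, a₃ = 30/9, ...
0 < aₙ ≤ 30 for all n ≥ 1
The sequence IS bounded

Bounded (0 < aₙ ≤ 30)


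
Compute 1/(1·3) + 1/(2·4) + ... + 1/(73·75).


1/(k(k+2)) = (1/2)·(1/k - 1/(k+2)) (partial fractions)
Telescoping: Σ = (1/2)·(1 + 1/2 - 1/74 - 1/75) = 2044/2775

Sum = 2044/2775


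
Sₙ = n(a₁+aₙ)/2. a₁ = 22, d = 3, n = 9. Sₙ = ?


aₙ = 22 + (9-1)×3 = 46
Sₙ = n(a₁+aₙ)/2 = 9×(22+46)/2
= 9×68/2 = 306

S_9 = 306


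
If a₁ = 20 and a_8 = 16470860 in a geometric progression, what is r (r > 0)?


r^(n-1) = aₙ/a₁
r^7 = 16470860/20 = 823543
r = 823543^(1/7)
= 7

r = 7


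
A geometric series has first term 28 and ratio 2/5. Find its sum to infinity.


S∞ = a₁/(1-r) = 28/(1 - 2/5)
= 28/(3/5)
= 140/3

S∞ = 140/3


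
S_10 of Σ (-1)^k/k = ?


S = -1 + 1/2 - 1/3 + 1/4 - 1/5 + 1/6 - 1/7 + 1/8 ± ...
= -0.6456
(Full series converges to -ln(2) ≈ -0.6931)

S_10 = -0.6456


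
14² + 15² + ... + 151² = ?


Σₖ₌14^151 k² = Σₖ₌₁^151 k² − Σₖ₌₁^13 k²
= 151·152·303/6 − 13·14·27/6
= 1159076 − 819 = 1158257

Σk² = 1158257


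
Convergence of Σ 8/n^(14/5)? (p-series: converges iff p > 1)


p-series test: Σ c/n^p converges if p > 1, diverges if p ≤ 1 (constant c > 0 doesn't affect convergence).
p = 14/5
14/5 > 1 → CONVERGES

Converges (p = 14/5 > 1)


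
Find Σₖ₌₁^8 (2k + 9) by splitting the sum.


Σ(2k+9) = 2·Σk + 9·n
= 2·36 + 9·8
= 72 + 72 = 144

Σ = 144


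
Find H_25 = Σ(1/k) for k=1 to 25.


H_25 = 1/1 + 1/2 + 1/3 + ... + 1/25
= 34052522467/8923714800
≈ 3.816

H_25 = 34052522467/8923714800 ≈ 3.816


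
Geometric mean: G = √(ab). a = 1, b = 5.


GM = √(1×5) = √5 = 2.2361

GM = 2.2361


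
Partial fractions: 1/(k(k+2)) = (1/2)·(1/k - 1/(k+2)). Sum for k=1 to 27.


1/(k(k+2)) = (1/2)·(1/k - 1/(k+2)) (partial fractions)
Telescoping: Σ = (1/2)·(1 + 1/2 - 1/28 - 1/29) = 1161/1624

Sum = 1161/1624


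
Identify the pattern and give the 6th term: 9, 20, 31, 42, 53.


Pattern: arithmetic (d=11)
Terms: 9, 20, 31, 42, 53
Next term = 64

Next term = 64


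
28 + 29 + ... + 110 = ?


Σₖ₌28^110 k = Σₖ₌₁^110 k − Σₖ₌₁^27 k
= 110·111/2 − 27·28/2
= 6105 − 378 = 5727

Σk = 5727


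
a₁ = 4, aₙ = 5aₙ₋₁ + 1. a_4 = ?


Computing step by step:
a_1 = 4
a_2 = 21
a_3 = 106
a_4 = 531


a_4 = 531


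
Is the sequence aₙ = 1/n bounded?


a₁ = 1, a₂ = 1/2, a₃ = 1/3, ...
0 < aₙ ≤ 1 for all n ≥ 1
Lower bound: 0, Upper bound: 1
The sequence IS bounded

Bounded (0 < aₙ ≤ 1)


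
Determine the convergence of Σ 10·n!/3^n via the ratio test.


aₙ = 10·n!/3^n
a_{n+1}/aₙ = (n+1)!/3^(n+1) × 3^n/n!  (constant 10 cancels)
= (n+1)/3
L = lim(n→∞) (n+1)/3 = ∞
L > 1 → series DIVERGES

Diverges (ratio test: L = ∞ > 1)


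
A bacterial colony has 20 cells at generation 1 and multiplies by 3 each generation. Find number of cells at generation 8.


aₙ = a₁·r^(n-1)
= 20×3^7
= 20×2187
= 43740

a_8 = 43740


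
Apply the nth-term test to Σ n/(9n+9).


lim(n→∞) n/(9n+9) = 1/9 = 1/9  (divide numerator and denominator by n)
lim aₙ = 1/9 ≠ 0 → series DIVERGES

Diverges (lim aₙ = 1/9 ≠ 0)


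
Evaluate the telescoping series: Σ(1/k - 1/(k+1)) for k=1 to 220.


Telescoping: adjacent terms cancel.
= 1/1 - 1/221
= 1 - 1/221 = 220/221

Sum = 220/221


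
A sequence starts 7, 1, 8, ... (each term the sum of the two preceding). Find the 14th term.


Computing iteratively: 7, 1, 8, 9, 17, 26, 43, 69, 112, 181, 293, 474, ...
a_14 = 1241

a_14 = 1241


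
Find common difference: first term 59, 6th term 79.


d = (aₙ - a₁)/(n-1)
= (79 - 59)/(6-1)
= 20/5 = 4

d = 4


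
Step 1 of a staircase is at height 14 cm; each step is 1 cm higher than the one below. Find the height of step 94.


aₙ = a₁ + (n-1)d
= 14 + (94-1)×1
= 14 + 93
= 107

a_94 = 107


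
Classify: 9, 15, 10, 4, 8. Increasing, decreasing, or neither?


Differences: 6, -5, -6, 4
Difference at position 1 is +6 (> 0) but position 2 is -5 (< 0) — sequence both rises and falls
→ NOT monotonic

Not monotonic


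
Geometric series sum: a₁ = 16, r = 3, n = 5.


Sₙ = 16×(3^5 - 1)/(3 - 1)
= 16×(243 - 1)/2
= 16×242/2
= 1936

S_5 = 1936


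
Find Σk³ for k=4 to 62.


Σₖ₌4^62 k³ = [62·63/2]² − [3·4/2]²
= 3814209 − 36 = 3814173

Σk³ = 3814173


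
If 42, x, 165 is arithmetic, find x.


AM = (42 + 165)/2 = 207/2 = 103.5

AM = 103.5


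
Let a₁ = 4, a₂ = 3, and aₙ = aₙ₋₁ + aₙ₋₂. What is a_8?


Computing iteratively: 4, 3, 7, 10, 17, 27, 44, 71
a_8 = 71

a_8 = 71


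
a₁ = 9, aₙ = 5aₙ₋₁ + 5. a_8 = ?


Computing step by step:
a_1 = 9
a_2 = 50
a_3 = 255
a_4 = 1280
a_5 = 6405
a_6 = 32030
a_7 = 160155
a_8 = 800780


a_8 = 800780


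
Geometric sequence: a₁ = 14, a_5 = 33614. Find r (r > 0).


r^(n-1) = aₙ/a₁
r^4 = 33614/14 = 2401
r = 2401^(1/4)
= ±7; taking r > 0 gives r = 7

r = 7


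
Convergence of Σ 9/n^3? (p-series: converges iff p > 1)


p-series test: Σ c/n^p converges if p > 1, diverges if p ≤ 1 (constant c > 0 doesn't affect convergence).
p = 3
3 > 1 → CONVERGES

Converges (p = 3 > 1)


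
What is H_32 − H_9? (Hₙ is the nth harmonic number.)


Σₖ₌10^32 1/k = 1/10 + 1/11 + 1/12 + ... + 1/32
= 177548058726419/144403552893600
≈ 1.2295

Sum = 177548058726419/144403552893600 ≈ 1.2295


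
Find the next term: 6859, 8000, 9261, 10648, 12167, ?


Pattern: perfect cubes: n³
Terms: 6859, 8000, 9261, 10648, 12167
Next term = 13824

Next term = 13824


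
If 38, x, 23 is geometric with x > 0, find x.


GM = √(38×23) = √874 = 29.5635

GM = 29.5635


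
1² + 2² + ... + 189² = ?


n = 189
n(n+1)(2n+1)/6 = 189×190×379/6
= 13609890/6 = 2268315

Σk² = 2268315


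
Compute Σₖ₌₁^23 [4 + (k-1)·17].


aₙ = 4 + (23-1)×17 = 378
Sₙ = n(a₁+aₙ)/2 = 23×(4+378)/2
= 23×382/2 = 4393

S_23 = 4393


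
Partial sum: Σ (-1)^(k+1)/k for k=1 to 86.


S = 1 - 1/2 + 1/3 - 1/4 + 1/5 - 1/6 + 1/7 - 1/8 ± ...
= 0.6874
(Full series converges to +ln(2) ≈ +0.6931)

S_86 = 0.6874


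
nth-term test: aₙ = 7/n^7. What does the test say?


lim(n→∞) 7/n^7 = 0
lim aₙ = 0 → nth-term test is INCONCLUSIVE
(Need other tests; this is actually a convergent p-series with p=7 > 1)

Inconclusive (lim aₙ = 0; need another test)


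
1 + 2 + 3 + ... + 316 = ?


n(n+1)/2 = 316×317/2 = 100172/2 = 50086

Σk = 50086


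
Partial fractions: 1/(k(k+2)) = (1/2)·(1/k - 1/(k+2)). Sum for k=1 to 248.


1/(k(k+2)) = (1/2)·(1/k - 1/(k+2)) (partial fractions)
Telescoping: Σ = (1/2)·(1 + 1/2 - 1/249 - 1/250) = 23219/31125

Sum = 23219/31125


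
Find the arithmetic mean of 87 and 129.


AM = (87 + 129)/2 = 216/2 = 108

AM = 108


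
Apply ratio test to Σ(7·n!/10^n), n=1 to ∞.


aₙ = 7·n!/10^n
a_{n+1}/aₙ = (n+1)!/10^(n+1) × 10^n/n!  (constant 7 cancels)
= (n+1)/10
L = lim(n→∞) (n+1)/10 = ∞
L > 1 → series DIVERGES

Diverges (ratio test: L = ∞ > 1)


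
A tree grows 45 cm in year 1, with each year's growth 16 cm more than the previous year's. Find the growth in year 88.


aₙ = a₁ + (n-1)d
= 45 + (88-1)×16
= 45 + 1392
= 1437

a_88 = 1437


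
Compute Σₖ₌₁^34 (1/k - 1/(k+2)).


Telescoping with gap 2: two head and two tail terms survive.
= (1 + 1/2) - (1/35 + 1/36)
= 3/2 - 1/35 - 1/36 = 1819/1260

Sum = 1819/1260


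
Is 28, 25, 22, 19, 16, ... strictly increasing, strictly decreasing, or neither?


Differences: -3, -3, -3, -3
All differences < 0 → strictly DECREASING

Monotonically decreasing


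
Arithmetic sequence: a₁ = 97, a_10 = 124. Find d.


d = (aₙ - a₁)/(n-1)
= (124 - 97)/(10-1)
= 27/9 = 3

d = 3


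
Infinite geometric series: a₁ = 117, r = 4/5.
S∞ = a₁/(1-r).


S∞ = a₁/(1-r) = 117/(1 - 4/5)
= 117/(1/5)
= 585

S∞ = 585


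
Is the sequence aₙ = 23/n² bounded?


a₁ = 23, a₂ = 23/4, a₃ = 23/9, ...
0 < aₙ ≤ 23 for all n ≥ 1
The sequence IS bounded

Bounded (0 < aₙ ≤ 23)


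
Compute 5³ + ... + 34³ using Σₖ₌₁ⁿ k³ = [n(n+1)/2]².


Σₖ₌5^34 k³ = [34·35/2]² − [4·5/2]²
= 354025 − 100 = 353925

Σk³ = 353925


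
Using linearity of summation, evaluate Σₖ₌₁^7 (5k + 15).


Σ(5k+15) = 5·Σk + 15·n
= 5·28 + 15·7
= 140 + 105 = 245

Σ = 245


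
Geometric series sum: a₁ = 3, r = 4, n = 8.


Sₙ = 3×(4^8 - 1)/(4 - 1)
= 3×(65536 - 1)/3
= 3×65535/3
= 65535

S_8 = 65535


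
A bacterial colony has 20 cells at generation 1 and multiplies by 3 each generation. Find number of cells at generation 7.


aₙ = a₁·r^(n-1)
= 20×3^6
= 20×729
= 14580

a_7 = 14580


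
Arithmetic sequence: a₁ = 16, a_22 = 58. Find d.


d = (aₙ - a₁)/(n-1)
= (58 - 16)/(22-1)
= 42/21 = 2

d = 2


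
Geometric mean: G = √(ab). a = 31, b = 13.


GM = √(31×13) = √403 = 20.0749

GM = 20.0749


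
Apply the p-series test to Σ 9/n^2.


p-series test: Σ c/n^p converges if p > 1, diverges if p ≤ 1 (constant c > 0 doesn't affect convergence).
p = 2
2 > 1 → CONVERGES

Converges (p = 2 > 1)


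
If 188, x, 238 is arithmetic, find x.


AM = (188 + 238)/2 = 426/2 = 213

AM = 213


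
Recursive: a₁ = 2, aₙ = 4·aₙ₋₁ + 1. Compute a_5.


Computing step by step:
a_1 = 2
a_2 = 9
a_3 = 37
a_4 = 149
a_5 = 597


a_5 = 597


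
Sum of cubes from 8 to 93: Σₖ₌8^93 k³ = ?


Σₖ₌8^93 k³ = [93·94/2]² − [7·8/2]²
= 19105641 − 784 = 19104857

Σk³ = 19104857


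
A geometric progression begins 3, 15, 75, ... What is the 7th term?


aₙ = a₁·r^(n-1)
= 3×5^6
= 3×15625
= 46875

a_7 = 46875


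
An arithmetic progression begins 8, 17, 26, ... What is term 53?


aₙ = a₁ + (n-1)d
= 8 + (53-1)×9
= 8 + 468
= 476

a_53 = 476


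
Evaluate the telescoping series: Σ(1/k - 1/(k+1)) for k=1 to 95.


Telescoping: adjacent terms cancel.
= 1/1 - 1/96
= 1 - 1/96 = 95/96

Sum = 95/96


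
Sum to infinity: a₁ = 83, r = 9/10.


S∞ = a₁/(1-r) = 83/(1 - 9/10)
= 83/(1/10)
= 830

S∞ = 830


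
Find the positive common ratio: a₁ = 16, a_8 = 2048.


r^(n-1) = aₙ/a₁
r^7 = 2048/16 = 128
r = 128^(1/7)
= 2

r = 2


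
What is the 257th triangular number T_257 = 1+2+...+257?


n(n+1)/2 = 257×258/2 = 66306/2 = 33153

Σk = 33153


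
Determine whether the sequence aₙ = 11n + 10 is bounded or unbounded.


aₙ = 11n + 10 → as n→∞, aₙ→∞
No finite upper bound exists
The sequence is UNBOUNDED

Unbounded (aₙ → ∞ as n → ∞)


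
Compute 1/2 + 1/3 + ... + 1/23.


Σₖ₌2^23 1/k = 1/2 + 1/3 + 1/4 + ... + 1/23
= 325333835/118982864
≈ 2.7343

Sum = 325333835/118982864 ≈ 2.7343


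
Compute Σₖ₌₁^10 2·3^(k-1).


Sₙ = 2×(3^10 - 1)/(3 - 1)
= 2×(59049 - 1)/2
= 2×59048/2
= 59048

S_10 = 59048


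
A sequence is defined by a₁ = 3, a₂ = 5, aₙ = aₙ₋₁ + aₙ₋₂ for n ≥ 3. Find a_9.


Computing iteratively: 3, 5, 8, 13, 21, 34, 55, 89, 144
a_9 = 144

a_9 = 144


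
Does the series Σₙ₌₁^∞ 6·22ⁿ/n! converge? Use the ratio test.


aₙ = 6·22^n/n!
a_{n+1}/aₙ = 22^(n+1)/(n+1)! × n!/22^n  (constant 6 cancels)
= 22/(n+1)
L = lim(n→∞) 22/(n+1) = 0
L < 1 → series CONVERGES

Converges (ratio test: L = 0 < 1)


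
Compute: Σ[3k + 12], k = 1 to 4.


Σ(3k+12) = 3·Σk + 12·n
= 3·10 + 12·4
= 30 + 48 = 78

Σ = 78


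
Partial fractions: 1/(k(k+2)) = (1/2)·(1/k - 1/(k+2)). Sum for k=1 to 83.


1/(k(k+2)) = (1/2)·(1/k - 1/(k+2)) (partial fractions)
Telescoping: Σ = (1/2)·(1 + 1/2 - 1/84 - 1/85) = 10541/14280

Sum = 10541/14280


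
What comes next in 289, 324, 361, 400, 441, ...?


Pattern: perfect squares: n²
Terms: 289, 324, 361, 400, 441
Next term = 484

Next term = 484


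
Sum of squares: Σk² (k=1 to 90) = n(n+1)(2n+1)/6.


n = 90
n(n+1)(2n+1)/6 = 90×91×181/6
= 1482390/6 = 247065

Σk² = 247065


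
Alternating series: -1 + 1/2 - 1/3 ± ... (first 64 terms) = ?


S = -1 + 1/2 - 1/3 + 1/4 - 1/5 + 1/6 - 1/7 + 1/8 ± ...
= -0.6854
(Full series converges to -ln(2) ≈ -0.6931)

S_64 = -0.6854


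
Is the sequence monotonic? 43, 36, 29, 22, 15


Differences: -7, -7, -7, -7
All differences < 0 → strictly DECREASING

Monotonically decreasing


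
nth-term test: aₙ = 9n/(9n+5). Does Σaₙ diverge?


lim(n→∞) 9n/(9n+5) = 9/9 = 1  (divide numerator and denominator by n)
lim aₙ = 1 ≠ 0 → series DIVERGES

Diverges (lim aₙ = 1 ≠ 0)


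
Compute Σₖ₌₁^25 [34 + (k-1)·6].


aₙ = 34 + (25-1)×6 = 178
Sₙ = n(a₁+aₙ)/2 = 25×(34+178)/2
= 25×212/2 = 2650

S_25 = 2650
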